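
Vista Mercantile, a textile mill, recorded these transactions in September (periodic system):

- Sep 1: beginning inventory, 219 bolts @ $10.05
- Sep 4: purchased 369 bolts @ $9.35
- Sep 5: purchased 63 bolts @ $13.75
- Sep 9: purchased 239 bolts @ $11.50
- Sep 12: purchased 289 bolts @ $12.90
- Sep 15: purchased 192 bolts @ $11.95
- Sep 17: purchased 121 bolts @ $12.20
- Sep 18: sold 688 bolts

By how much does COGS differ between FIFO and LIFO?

FIFO COGS: 219 @ $10.05 + 369 @ $9.35 + 63 @ $13.75 + 37 @ $11.50 = $6,942.85
LIFO COGS: 121 @ $12.20 + 192 @ $11.95 + 289 @ $12.90 + 86 @ $11.50 = $8,487.70
Difference = |$6,942.85 − $8,487.70| = $1,544.85

$1,544.85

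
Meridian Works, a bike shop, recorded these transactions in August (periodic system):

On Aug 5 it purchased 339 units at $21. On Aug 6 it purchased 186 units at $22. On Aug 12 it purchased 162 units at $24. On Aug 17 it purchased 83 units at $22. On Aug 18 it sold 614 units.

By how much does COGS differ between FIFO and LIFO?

$302

FIFO COGS: 339 @ $21 + 186 @ $22 + 89 @ $24 = $13,347
LIFO COGS: 83 @ $22 + 162 @ $24 + 186 @ $22 + 183 @ $21 = $13,649
Difference = |$13,347 − $13,649| = $302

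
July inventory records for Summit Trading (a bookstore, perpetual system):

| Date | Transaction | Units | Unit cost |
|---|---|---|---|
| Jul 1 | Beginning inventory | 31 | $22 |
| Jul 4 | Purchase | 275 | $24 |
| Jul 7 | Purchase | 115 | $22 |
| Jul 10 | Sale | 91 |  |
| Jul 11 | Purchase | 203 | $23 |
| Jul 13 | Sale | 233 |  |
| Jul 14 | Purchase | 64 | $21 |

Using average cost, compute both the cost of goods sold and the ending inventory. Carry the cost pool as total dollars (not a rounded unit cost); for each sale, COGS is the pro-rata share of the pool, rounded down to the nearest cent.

COGS = $7,524.08; ending inventory = $8,300.92

After Jul 1: 31 on hand, pool $682.00 (≈ $22.0000 each)
After Jul 4: 306 on hand, pool $7,282.00 (≈ $23.7974 each)
After Jul 7: 421 on hand, pool $9,812.00 (≈ $23.3064 each)
Jul 10, sell 91: 91/421 × $9,812.00 → $2,120.88
After Jul 11: 533 on hand, pool $12,360.12 (≈ $23.1897 each)
Jul 13, sell 233: 233/533 × $12,360.12 → $5,403.20
After Jul 14: 364 on hand, pool $8,300.92 (≈ $22.8047 each)
Total COGS = $2,120.88 + $5,403.20 = $7,524.08
Ending inventory (cost pool remaining) = $8,300.92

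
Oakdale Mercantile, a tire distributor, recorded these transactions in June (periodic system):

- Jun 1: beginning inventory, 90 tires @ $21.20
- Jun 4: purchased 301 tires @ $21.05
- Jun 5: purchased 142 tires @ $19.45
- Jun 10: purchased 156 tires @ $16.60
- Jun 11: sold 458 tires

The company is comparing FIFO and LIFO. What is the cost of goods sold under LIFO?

FIFO COGS: 90 @ $21.20 + 301 @ $21.05 + 67 @ $19.45 = $9,547.20
LIFO COGS: 156 @ $16.60 + 142 @ $19.45 + 160 @ $21.05 = $8,719.50

COGS = $8,719.50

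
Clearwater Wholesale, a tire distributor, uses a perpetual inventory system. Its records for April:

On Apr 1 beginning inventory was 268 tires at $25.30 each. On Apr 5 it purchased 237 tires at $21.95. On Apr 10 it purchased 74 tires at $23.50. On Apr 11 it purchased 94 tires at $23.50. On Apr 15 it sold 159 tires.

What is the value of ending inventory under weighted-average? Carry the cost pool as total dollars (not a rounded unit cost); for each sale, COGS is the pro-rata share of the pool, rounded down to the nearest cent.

After Apr 1: 268 on hand, pool $6,780.40 (≈ $25.3000 each)
After Apr 5: 505 on hand, pool $11,982.55 (≈ $23.7278 each)
After Apr 10: 579 on hand, pool $13,721.55 (≈ $23.6987 each)
After Apr 11: 673 on hand, pool $15,930.55 (≈ $23.6710 each)
Apr 15, sell 159: 159/673 × $15,930.55 → $3,763.68
Ending inventory (cost pool remaining) = $12,166.87

Ending inventory = $12,166.87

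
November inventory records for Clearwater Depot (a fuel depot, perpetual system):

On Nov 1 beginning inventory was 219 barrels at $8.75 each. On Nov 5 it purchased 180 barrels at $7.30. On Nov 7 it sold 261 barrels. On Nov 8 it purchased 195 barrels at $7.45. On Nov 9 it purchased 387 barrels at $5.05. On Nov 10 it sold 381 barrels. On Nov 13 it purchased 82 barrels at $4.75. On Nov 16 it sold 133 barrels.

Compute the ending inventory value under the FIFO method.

Ending inventory = $1,429.80

Nov 7, 261 sold [FIFO — oldest first]: 219 @ $8.75 + 42 @ $7.30 = $2,222.85
Nov 10, 381 sold [FIFO — oldest first]: 138 @ $7.30 + 195 @ $7.45 + 48 @ $5.05 = $2,702.55
Nov 16, 133 sold [FIFO — oldest first]: 133 @ $5.05 = $671.65
Total COGS = $2,222.85 + $2,702.55 + $671.65 = $5,597.05
Ending inventory: 206 @ $5.05 + 82 @ $4.75 = $1,429.80
Check: goods available $7,026.85 = COGS $5,597.05 + ending $1,429.80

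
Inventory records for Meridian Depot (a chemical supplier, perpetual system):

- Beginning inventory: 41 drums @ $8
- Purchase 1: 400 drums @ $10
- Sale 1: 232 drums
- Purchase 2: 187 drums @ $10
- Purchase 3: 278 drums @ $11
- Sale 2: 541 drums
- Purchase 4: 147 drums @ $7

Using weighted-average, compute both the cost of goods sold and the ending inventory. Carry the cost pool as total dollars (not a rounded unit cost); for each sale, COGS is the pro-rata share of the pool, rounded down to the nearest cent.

After Beginning: 41 on hand, pool $328.00 (≈ $8.0000 each)
After Purchase 1: 441 on hand, pool $4,328.00 (≈ $9.8141 each)
Sale 1, sell 232: 232/441 × $4,328.00 → $2,276.86
After Purchase 2: 396 on hand, pool $3,921.14 (≈ $9.9019 each)
After Purchase 3: 674 on hand, pool $6,979.14 (≈ $10.3548 each)
Sale 2, sell 541: 541/674 × $6,979.14 → $5,601.95
After Purchase 4: 280 on hand, pool $2,406.19 (≈ $8.5935 each)
Total COGS = $2,276.86 + $5,601.95 = $7,878.81
Ending inventory (cost pool remaining) = $2,406.19
Check: goods available $10,285.00 = COGS $7,878.81 + ending $2,406.19

COGS = $7,878.81; ending inventory = $2,406.19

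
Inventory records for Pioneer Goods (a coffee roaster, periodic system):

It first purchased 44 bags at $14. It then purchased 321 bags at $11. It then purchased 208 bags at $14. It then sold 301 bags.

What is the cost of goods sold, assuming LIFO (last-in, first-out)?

COGS = $3,935

Sale 1 (301) [LIFO — newest first]: 208 @ $14 + 93 @ $11 = $3,935
Ending inventory: 44 @ $14 + 228 @ $11 = $3,124
Check: goods available $7,059 = COGS $3,935 + ending $3,124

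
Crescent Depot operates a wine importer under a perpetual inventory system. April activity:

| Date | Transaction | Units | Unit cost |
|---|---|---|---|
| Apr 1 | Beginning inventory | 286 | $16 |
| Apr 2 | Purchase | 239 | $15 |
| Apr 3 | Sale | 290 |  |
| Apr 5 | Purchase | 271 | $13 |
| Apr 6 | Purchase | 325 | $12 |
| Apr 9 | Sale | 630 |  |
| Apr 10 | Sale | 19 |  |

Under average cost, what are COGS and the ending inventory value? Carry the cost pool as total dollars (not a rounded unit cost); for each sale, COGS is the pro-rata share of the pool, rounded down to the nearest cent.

COGS = $13,158.20; ending inventory = $2,425.80

After Apr 1: 286 on hand, pool $4,576.00 (≈ $16.0000 each)
After Apr 2: 525 on hand, pool $8,161.00 (≈ $15.5448 each)
Apr 3, sell 290: 290/525 × $8,161.00 → $4,507.98
After Apr 5: 506 on hand, pool $7,176.02 (≈ $14.1819 each)
After Apr 6: 831 on hand, pool $11,076.02 (≈ $13.3285 each)
Apr 9, sell 630: 630/831 × $11,076.02 → $8,396.98
Apr 10, sell 19: 19/201 × $2,679.04 → $253.24
Total COGS = $4,507.98 + $8,396.98 + $253.24 = $13,158.20
Ending inventory (cost pool remaining) = $2,425.80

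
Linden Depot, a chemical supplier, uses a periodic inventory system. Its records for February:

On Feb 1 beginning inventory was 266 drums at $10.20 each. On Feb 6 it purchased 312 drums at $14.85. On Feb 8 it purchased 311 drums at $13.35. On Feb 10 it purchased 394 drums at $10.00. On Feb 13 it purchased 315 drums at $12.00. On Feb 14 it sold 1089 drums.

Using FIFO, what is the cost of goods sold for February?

COGS = $13,498.25

Feb 14, 1089 sold [FIFO — oldest first]: 266 @ $10.20 + 312 @ $14.85 + 311 @ $13.35 + 200 @ $10.00 = $13,498.25
Ending inventory: 194 @ $10.00 + 315 @ $12.00 = $5,720.00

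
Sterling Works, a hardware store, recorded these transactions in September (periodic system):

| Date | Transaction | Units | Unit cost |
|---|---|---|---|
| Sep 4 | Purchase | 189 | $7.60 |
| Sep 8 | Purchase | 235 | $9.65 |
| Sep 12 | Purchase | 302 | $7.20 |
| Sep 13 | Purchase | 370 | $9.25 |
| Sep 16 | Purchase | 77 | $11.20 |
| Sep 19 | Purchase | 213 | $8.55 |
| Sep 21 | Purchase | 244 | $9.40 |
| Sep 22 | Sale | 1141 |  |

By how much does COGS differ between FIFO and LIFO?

$301.00

FIFO COGS: 189 @ $7.60 + 235 @ $9.65 + 302 @ $7.20 + 370 @ $9.25 + 45 @ $11.20 = $9,805.05
LIFO COGS: 244 @ $9.40 + 213 @ $8.55 + 77 @ $11.20 + 370 @ $9.25 + 237 @ $7.20 = $10,106.05
Difference = |$9,805.05 − $10,106.05| = $301.00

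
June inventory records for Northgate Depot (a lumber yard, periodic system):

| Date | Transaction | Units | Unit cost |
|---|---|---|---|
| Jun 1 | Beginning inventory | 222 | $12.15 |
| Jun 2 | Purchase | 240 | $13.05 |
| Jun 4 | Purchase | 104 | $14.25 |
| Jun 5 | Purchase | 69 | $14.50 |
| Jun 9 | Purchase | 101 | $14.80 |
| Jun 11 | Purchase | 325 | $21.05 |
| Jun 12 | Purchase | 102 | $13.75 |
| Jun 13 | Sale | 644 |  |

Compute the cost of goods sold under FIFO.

Jun 13, 644 sold [FIFO — oldest first]: 222 @ $12.15 + 240 @ $13.05 + 104 @ $14.25 + 69 @ $14.50 + 9 @ $14.80 = $8,445.00
Ending inventory: 92 @ $14.80 + 325 @ $21.05 + 102 @ $13.75 = $9,605.35

COGS = $8,445.00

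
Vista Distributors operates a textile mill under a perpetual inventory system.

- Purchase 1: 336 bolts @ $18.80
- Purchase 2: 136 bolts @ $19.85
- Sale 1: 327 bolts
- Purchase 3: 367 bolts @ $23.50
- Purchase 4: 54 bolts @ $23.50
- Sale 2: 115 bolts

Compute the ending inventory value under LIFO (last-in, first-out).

Ending inventory = $9,917.00

Sale 1 (327) [LIFO — newest first]: 136 @ $19.85 + 191 @ $18.80 = $6,290.40
Sale 2 (115) [LIFO — newest first]: 54 @ $23.50 + 61 @ $23.50 = $2,702.50
Total COGS = $6,290.40 + $2,702.50 = $8,992.90
Ending inventory: 145 @ $18.80 + 306 @ $23.50 = $9,917.00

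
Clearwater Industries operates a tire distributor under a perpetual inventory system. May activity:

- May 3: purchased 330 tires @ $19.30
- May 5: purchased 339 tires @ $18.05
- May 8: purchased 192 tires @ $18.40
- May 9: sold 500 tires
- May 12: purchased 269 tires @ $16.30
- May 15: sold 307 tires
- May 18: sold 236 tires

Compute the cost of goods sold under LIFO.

May 9, 500 sold [LIFO — newest first]: 192 @ $18.40 + 308 @ $18.05 = $9,092.20
May 15, 307 sold [LIFO — newest first]: 269 @ $16.30 + 31 @ $18.05 + 7 @ $19.30 = $5,079.35
May 18, 236 sold [LIFO — newest first]: 236 @ $19.30 = $4,554.80
Total COGS = $9,092.20 + $5,079.35 + $4,554.80 = $18,726.35
Ending inventory: 87 @ $19.30 = $1,679.10

COGS = $18,726.35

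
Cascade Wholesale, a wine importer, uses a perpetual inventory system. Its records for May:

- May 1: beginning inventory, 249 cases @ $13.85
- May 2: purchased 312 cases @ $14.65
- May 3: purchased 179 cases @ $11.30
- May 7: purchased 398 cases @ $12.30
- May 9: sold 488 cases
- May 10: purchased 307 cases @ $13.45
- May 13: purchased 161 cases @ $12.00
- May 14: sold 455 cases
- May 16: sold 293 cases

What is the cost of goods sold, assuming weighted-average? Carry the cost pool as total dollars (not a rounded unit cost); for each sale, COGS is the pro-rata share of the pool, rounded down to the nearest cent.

COGS = $16,169.12

After May 1: 249 on hand, pool $3,448.65 (≈ $13.8500 each)
After May 2: 561 on hand, pool $8,019.45 (≈ $14.2949 each)
After May 3: 740 on hand, pool $10,042.15 (≈ $13.5705 each)
After May 7: 1138 on hand, pool $14,937.55 (≈ $13.1261 each)
May 9, sell 488: 488/1138 × $14,937.55 → $6,405.55
After May 10: 957 on hand, pool $12,661.15 (≈ $13.2300 each)
After May 13: 1118 on hand, pool $14,593.15 (≈ $13.0529 each)
May 14, sell 455: 455/1118 × $14,593.15 → $5,939.07
May 16, sell 293: 293/663 × $8,654.08 → $3,824.50
Total COGS = $6,405.55 + $5,939.07 + $3,824.50 = $16,169.12
Ending inventory (cost pool remaining) = $4,829.58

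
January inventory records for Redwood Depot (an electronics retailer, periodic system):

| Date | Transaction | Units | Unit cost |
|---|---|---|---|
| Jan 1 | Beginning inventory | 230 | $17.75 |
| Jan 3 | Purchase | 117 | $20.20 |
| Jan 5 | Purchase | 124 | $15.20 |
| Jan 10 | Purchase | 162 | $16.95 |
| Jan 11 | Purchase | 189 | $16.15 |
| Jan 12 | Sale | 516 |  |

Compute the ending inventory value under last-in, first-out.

Ending inventory = $5,617.70

Jan 12, 516 sold [LIFO — newest first]: 189 @ $16.15 + 162 @ $16.95 + 124 @ $15.20 + 41 @ $20.20 = $8,511.25
Ending inventory: 230 @ $17.75 + 76 @ $20.20 = $5,617.70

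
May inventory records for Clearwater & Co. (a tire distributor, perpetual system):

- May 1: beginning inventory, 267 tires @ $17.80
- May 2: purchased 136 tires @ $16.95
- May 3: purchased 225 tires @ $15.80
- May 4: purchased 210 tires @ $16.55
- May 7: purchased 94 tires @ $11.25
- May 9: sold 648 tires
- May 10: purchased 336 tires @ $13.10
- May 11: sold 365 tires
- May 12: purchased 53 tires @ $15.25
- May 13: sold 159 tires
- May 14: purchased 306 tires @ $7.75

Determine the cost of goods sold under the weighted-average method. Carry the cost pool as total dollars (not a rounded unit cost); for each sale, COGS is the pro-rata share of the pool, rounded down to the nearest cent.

After May 1: 267 on hand, pool $4,752.60 (≈ $17.8000 each)
After May 2: 403 on hand, pool $7,057.80 (≈ $17.5132 each)
After May 3: 628 on hand, pool $10,612.80 (≈ $16.8994 each)
After May 4: 838 on hand, pool $14,088.30 (≈ $16.8118 each)
After May 7: 932 on hand, pool $15,145.80 (≈ $16.2509 each)
May 9, sell 648: 648/932 × $15,145.80 → $10,530.55
After May 10: 620 on hand, pool $9,016.85 (≈ $14.5433 each)
May 11, sell 365: 365/620 × $9,016.85 → $5,308.30
After May 12: 308 on hand, pool $4,516.80 (≈ $14.6649 each)
May 13, sell 159: 159/308 × $4,516.80 → $2,331.72
After May 14: 455 on hand, pool $4,556.58 (≈ $10.0145 each)
Total COGS = $10,530.55 + $5,308.30 + $2,331.72 = $18,170.57
Ending inventory (cost pool remaining) = $4,556.58

COGS = $18,170.57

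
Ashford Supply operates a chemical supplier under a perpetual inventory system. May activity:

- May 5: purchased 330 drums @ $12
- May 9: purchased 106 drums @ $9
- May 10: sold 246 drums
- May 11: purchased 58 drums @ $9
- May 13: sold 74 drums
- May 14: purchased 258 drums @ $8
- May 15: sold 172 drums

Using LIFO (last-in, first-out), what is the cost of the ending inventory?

May 10, 246 sold [LIFO — newest first]: 106 @ $9 + 140 @ $12 = $2,634
May 13, 74 sold [LIFO — newest first]: 58 @ $9 + 16 @ $12 = $714
May 15, 172 sold [LIFO — newest first]: 172 @ $8 = $1,376
Total COGS = $2,634 + $714 + $1,376 = $4,724
Ending inventory: 174 @ $12 + 86 @ $8 = $2,776

Ending inventory = $2,776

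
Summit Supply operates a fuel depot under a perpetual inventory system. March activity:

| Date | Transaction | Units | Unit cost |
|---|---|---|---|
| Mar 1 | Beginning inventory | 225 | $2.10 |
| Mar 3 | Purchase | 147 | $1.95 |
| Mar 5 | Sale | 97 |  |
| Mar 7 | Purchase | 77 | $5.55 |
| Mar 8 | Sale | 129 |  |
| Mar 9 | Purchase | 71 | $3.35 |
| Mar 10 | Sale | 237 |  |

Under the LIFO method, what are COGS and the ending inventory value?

COGS = $1,304.65; ending inventory = $119.70

Mar 5, 97 sold [LIFO — newest first]: 97 @ $1.95 = $189.15
Mar 8, 129 sold [LIFO — newest first]: 77 @ $5.55 + 50 @ $1.95 + 2 @ $2.10 = $529.05
Mar 10, 237 sold [LIFO — newest first]: 71 @ $3.35 + 166 @ $2.10 = $586.45
Total COGS = $189.15 + $529.05 + $586.45 = $1,304.65
Ending inventory: 57 @ $2.10 = $119.70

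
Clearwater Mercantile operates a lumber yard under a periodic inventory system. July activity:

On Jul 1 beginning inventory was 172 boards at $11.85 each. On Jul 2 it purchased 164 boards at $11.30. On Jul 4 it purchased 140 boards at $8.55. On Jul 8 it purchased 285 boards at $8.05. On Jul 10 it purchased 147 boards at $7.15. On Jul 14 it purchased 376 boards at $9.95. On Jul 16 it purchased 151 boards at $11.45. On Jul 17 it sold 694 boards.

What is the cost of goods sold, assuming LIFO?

COGS = $6,682.20

Jul 17, 694 sold [LIFO — newest first]: 151 @ $11.45 + 376 @ $9.95 + 147 @ $7.15 + 20 @ $8.05 = $6,682.20
Ending inventory: 172 @ $11.85 + 164 @ $11.30 + 140 @ $8.55 + 265 @ $8.05 = $7,221.65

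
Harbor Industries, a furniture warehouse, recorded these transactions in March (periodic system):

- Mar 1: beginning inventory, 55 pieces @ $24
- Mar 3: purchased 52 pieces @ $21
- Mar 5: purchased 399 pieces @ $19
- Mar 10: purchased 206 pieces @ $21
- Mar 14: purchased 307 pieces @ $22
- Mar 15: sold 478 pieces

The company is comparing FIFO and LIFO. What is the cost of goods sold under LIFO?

FIFO COGS: 55 @ $24 + 52 @ $21 + 371 @ $19 = $9,461
LIFO COGS: 307 @ $22 + 171 @ $21 = $10,345

COGS = $10,345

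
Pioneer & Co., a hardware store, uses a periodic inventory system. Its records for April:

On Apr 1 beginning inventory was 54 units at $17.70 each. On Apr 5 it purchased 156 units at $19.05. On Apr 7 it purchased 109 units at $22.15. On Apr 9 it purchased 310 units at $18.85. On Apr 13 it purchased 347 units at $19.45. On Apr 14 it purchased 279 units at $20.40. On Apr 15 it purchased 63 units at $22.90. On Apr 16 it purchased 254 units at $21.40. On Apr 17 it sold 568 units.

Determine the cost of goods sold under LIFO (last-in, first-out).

COGS = $11,998.70

Apr 17, 568 sold [LIFO — newest first]: 254 @ $21.40 + 63 @ $22.90 + 251 @ $20.40 = $11,998.70
Ending inventory: 54 @ $17.70 + 156 @ $19.05 + 109 @ $22.15 + 310 @ $18.85 + 347 @ $19.45 + 28 @ $20.40 = $19,505.80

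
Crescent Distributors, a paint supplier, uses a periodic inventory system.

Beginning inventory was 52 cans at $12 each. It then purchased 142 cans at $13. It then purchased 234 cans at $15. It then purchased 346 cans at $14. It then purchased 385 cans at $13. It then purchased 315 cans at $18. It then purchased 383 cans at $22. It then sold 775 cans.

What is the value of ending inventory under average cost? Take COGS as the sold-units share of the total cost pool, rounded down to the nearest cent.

Sale 1, sell 775: 775/1857 × $29,925.00 → $12,488.89
Ending inventory (cost pool remaining) = $17,436.11

Ending inventory = $17,436.11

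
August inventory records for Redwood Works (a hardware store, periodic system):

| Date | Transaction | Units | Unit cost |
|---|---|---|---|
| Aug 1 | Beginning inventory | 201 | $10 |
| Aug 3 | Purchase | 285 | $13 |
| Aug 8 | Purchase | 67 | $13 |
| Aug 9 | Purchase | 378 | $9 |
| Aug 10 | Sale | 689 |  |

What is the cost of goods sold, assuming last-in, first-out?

Aug 10, 689 sold [LIFO — newest first]: 378 @ $9 + 67 @ $13 + 244 @ $13 = $7,445
Ending inventory: 201 @ $10 + 41 @ $13 = $2,543

COGS = $7,445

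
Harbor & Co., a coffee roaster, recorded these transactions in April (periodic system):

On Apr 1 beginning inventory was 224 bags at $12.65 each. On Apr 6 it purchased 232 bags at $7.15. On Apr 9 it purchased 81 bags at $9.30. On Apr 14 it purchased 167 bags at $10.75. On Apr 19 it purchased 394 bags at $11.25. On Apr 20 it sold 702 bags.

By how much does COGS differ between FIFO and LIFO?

FIFO COGS: 224 @ $12.65 + 232 @ $7.15 + 81 @ $9.30 + 165 @ $10.75 = $7,019.45
LIFO COGS: 394 @ $11.25 + 167 @ $10.75 + 81 @ $9.30 + 60 @ $7.15 = $7,410.05
Difference = |$7,019.45 − $7,410.05| = $390.60

$390.60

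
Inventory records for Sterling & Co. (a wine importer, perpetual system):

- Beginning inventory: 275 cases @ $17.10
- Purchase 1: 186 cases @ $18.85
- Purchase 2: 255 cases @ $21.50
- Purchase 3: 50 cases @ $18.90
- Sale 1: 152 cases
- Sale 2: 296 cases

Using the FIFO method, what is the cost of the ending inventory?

Sale 1 (152) [FIFO — oldest first]: 152 @ $17.10 = $2,599.20
Sale 2 (296) [FIFO — oldest first]: 123 @ $17.10 + 173 @ $18.85 = $5,364.35
Total COGS = $2,599.20 + $5,364.35 = $7,963.55
Ending inventory: 13 @ $18.85 + 255 @ $21.50 + 50 @ $18.90 = $6,672.55
Check: goods available $14,636.10 = COGS $7,963.55 + ending $6,672.55

Ending inventory = $6,672.55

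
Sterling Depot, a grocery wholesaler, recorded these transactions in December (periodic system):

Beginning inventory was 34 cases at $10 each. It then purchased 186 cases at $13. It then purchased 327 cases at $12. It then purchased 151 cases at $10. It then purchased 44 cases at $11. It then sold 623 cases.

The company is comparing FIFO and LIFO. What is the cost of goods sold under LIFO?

COGS = $7,231

FIFO COGS: 34 @ $10 + 186 @ $13 + 327 @ $12 + 76 @ $10 = $7,442
LIFO COGS: 44 @ $11 + 151 @ $10 + 327 @ $12 + 101 @ $13 = $7,231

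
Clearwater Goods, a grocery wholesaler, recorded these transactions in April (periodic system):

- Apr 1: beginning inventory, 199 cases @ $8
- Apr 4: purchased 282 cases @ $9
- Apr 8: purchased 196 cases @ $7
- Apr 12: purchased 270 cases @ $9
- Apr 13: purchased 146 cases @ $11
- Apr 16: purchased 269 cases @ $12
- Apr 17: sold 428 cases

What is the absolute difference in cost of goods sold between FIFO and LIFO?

FIFO COGS: 199 @ $8 + 229 @ $9 = $3,653
LIFO COGS: 269 @ $12 + 146 @ $11 + 13 @ $9 = $4,951
Difference = |$3,653 − $4,951| = $1,298

$1,298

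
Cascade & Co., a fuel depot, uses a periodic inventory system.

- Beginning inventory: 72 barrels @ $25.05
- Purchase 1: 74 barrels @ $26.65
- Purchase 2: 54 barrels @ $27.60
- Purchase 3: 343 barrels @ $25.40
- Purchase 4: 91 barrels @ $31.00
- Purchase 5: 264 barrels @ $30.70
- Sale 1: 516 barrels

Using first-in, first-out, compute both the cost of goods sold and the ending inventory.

COGS = $13,292.50; ending inventory = $11,611.60

Sale 1 (516) [FIFO — oldest first]: 72 @ $25.05 + 74 @ $26.65 + 54 @ $27.60 + 316 @ $25.40 = $13,292.50
Ending inventory: 27 @ $25.40 + 91 @ $31.00 + 264 @ $30.70 = $11,611.60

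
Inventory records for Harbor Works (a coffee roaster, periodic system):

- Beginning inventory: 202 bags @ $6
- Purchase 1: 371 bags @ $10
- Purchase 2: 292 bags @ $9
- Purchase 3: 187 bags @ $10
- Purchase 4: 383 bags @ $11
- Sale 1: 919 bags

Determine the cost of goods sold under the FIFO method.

COGS = $8,090

Sale 1 (919) [FIFO — oldest first]: 202 @ $6 + 371 @ $10 + 292 @ $9 + 54 @ $10 = $8,090
Ending inventory: 133 @ $10 + 383 @ $11 = $5,543
Check: goods available $13,633 = COGS $8,090 + ending $5,543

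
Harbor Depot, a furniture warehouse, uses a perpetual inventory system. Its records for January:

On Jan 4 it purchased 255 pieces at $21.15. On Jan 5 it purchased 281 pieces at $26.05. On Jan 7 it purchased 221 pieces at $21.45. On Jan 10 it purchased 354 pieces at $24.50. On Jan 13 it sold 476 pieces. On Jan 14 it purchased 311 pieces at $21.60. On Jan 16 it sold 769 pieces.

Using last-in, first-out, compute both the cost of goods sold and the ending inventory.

Jan 13, 476 sold [LIFO — newest first]: 354 @ $24.50 + 122 @ $21.45 = $11,289.90
Jan 16, 769 sold [LIFO — newest first]: 311 @ $21.60 + 99 @ $21.45 + 281 @ $26.05 + 78 @ $21.15 = $17,810.90
Total COGS = $11,289.90 + $17,810.90 = $29,100.80
Ending inventory: 177 @ $21.15 = $3,743.55

COGS = $29,100.80; ending inventory = $3,743.55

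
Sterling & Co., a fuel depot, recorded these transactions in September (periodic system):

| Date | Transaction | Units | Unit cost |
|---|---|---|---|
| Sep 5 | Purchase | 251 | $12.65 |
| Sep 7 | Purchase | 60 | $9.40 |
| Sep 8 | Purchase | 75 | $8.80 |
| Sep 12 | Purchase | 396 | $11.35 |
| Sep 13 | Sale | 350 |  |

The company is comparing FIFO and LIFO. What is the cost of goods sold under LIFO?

COGS = $3,972.50

FIFO COGS: 251 @ $12.65 + 60 @ $9.40 + 39 @ $8.80 = $4,082.35
LIFO COGS: 350 @ $11.35 = $3,972.50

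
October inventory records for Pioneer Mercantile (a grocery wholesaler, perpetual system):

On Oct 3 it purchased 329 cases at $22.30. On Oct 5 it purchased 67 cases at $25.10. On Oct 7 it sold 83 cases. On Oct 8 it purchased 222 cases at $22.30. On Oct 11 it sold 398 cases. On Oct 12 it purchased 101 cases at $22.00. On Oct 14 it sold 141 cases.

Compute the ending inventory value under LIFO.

Oct 7, 83 sold [LIFO — newest first]: 67 @ $25.10 + 16 @ $22.30 = $2,038.50
Oct 11, 398 sold [LIFO — newest first]: 222 @ $22.30 + 176 @ $22.30 = $8,875.40
Oct 14, 141 sold [LIFO — newest first]: 101 @ $22.00 + 40 @ $22.30 = $3,114.00
Total COGS = $2,038.50 + $8,875.40 + $3,114.00 = $14,027.90
Ending inventory: 97 @ $22.30 = $2,163.10

Ending inventory = $2,163.10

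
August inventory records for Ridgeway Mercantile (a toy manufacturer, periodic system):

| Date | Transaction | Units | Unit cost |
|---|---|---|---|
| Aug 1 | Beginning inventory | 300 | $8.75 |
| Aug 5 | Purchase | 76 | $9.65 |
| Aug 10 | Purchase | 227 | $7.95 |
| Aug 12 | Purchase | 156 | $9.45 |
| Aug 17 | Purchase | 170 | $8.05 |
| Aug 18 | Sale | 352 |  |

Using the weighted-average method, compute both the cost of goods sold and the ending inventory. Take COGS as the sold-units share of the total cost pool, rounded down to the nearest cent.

COGS = $3,033.39; ending inventory = $4,972.36

Aug 18, sell 352: 352/929 × $8,005.75 → $3,033.39
Ending inventory (cost pool remaining) = $4,972.36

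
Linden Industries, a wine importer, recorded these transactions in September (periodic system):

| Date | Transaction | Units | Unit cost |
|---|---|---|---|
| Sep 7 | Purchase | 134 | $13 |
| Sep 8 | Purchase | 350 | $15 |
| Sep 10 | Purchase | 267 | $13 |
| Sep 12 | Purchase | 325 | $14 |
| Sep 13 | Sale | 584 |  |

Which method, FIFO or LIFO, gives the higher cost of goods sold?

FIFO COGS: 134 @ $13 + 350 @ $15 + 100 @ $13 = $8,292
LIFO COGS: 325 @ $14 + 259 @ $13 = $7,917

FIFO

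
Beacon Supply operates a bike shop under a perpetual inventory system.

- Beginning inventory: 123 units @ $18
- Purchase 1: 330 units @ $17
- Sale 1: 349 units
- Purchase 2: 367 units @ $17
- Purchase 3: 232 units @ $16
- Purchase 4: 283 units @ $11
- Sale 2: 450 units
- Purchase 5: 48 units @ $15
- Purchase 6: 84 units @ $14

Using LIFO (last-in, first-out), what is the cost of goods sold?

Sale 1 (349) [LIFO — newest first]: 330 @ $17 + 19 @ $18 = $5,952
Sale 2 (450) [LIFO — newest first]: 283 @ $11 + 167 @ $16 = $5,785
Total COGS = $5,952 + $5,785 = $11,737
Ending inventory: 104 @ $18 + 367 @ $17 + 65 @ $16 + 48 @ $15 + 84 @ $14 = $11,047
Check: goods available $22,784 = COGS $11,737 + ending $11,047

COGS = $11,737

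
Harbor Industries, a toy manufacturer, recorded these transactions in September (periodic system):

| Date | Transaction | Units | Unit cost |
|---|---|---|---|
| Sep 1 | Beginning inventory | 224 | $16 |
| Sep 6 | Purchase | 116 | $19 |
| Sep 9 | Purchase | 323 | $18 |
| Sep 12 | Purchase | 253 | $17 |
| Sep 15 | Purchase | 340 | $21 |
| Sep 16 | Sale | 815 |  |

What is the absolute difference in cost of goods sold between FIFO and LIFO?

$1,251

FIFO COGS: 224 @ $16 + 116 @ $19 + 323 @ $18 + 152 @ $17 = $14,186
LIFO COGS: 340 @ $21 + 253 @ $17 + 222 @ $18 = $15,437
Difference = |$14,186 − $15,437| = $1,251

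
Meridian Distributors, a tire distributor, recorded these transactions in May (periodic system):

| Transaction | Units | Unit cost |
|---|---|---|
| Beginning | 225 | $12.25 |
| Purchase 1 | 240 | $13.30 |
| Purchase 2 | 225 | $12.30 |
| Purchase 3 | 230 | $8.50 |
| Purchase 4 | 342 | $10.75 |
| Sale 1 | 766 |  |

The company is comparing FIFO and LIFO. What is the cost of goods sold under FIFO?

FIFO COGS: 225 @ $12.25 + 240 @ $13.30 + 225 @ $12.30 + 76 @ $8.50 = $9,361.75
LIFO COGS: 342 @ $10.75 + 230 @ $8.50 + 194 @ $12.30 = $8,017.70

COGS = $9,361.75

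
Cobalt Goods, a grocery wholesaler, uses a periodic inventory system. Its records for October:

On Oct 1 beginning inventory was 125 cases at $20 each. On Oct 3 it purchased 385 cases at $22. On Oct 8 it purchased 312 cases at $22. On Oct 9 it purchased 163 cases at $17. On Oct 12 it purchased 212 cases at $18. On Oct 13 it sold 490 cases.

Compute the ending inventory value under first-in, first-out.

Ending inventory = $13,891

Oct 13, 490 sold [FIFO — oldest first]: 125 @ $20 + 365 @ $22 = $10,530
Ending inventory: 20 @ $22 + 312 @ $22 + 163 @ $17 + 212 @ $18 = $13,891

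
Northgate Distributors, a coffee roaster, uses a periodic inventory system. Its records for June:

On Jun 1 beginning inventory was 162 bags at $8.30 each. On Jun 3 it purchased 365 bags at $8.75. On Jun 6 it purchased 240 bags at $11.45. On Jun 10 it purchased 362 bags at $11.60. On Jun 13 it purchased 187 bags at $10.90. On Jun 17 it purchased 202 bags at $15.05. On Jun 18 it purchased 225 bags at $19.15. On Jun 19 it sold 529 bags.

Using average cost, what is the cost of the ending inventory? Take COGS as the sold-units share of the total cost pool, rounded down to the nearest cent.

Ending inventory = $14,537.85

Jun 19, sell 529: 529/1743 × $20,872.70 → $6,334.85
Ending inventory (cost pool remaining) = $14,537.85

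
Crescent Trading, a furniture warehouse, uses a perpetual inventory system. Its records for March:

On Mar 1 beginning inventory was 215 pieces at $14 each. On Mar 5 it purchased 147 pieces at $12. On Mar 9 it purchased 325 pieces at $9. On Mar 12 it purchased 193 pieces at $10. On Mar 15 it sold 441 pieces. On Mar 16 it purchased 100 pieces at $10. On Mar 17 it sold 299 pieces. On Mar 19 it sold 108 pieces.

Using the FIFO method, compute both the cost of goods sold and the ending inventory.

Mar 15, 441 sold [FIFO — oldest first]: 215 @ $14 + 147 @ $12 + 79 @ $9 = $5,485
Mar 17, 299 sold [FIFO — oldest first]: 246 @ $9 + 53 @ $10 = $2,744
Mar 19, 108 sold [FIFO — oldest first]: 108 @ $10 = $1,080
Total COGS = $5,485 + $2,744 + $1,080 = $9,309
Ending inventory: 32 @ $10 + 100 @ $10 = $1,320
Check: goods available $10,629 = COGS $9,309 + ending $1,320

COGS = $9,309; ending inventory = $1,320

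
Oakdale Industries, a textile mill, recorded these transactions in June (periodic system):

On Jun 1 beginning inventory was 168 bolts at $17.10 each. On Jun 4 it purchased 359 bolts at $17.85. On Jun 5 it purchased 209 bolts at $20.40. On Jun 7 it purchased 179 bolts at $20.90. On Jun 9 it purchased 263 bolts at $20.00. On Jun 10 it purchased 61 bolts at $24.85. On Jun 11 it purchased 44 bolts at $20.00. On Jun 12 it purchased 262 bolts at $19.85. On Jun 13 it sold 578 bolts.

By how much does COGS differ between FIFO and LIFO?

FIFO COGS: 168 @ $17.10 + 359 @ $17.85 + 51 @ $20.40 = $10,321.35
LIFO COGS: 262 @ $19.85 + 44 @ $20.00 + 61 @ $24.85 + 211 @ $20.00 = $11,816.55
Difference = |$10,321.35 − $11,816.55| = $1,495.20

$1,495.20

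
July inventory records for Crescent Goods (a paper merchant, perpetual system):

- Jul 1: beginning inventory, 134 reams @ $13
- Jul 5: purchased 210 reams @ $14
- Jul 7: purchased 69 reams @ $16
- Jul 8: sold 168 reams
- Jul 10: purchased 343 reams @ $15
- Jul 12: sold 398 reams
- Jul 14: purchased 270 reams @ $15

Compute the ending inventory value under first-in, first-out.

Ending inventory = $6,900

Jul 8, 168 sold [FIFO — oldest first]: 134 @ $13 + 34 @ $14 = $2,218
Jul 12, 398 sold [FIFO — oldest first]: 176 @ $14 + 69 @ $16 + 153 @ $15 = $5,863
Total COGS = $2,218 + $5,863 = $8,081
Ending inventory: 190 @ $15 + 270 @ $15 = $6,900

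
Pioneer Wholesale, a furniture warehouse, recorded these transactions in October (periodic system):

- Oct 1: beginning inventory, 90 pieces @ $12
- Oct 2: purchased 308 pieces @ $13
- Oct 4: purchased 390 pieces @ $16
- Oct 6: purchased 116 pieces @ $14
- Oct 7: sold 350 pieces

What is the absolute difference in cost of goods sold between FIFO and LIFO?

FIFO COGS: 90 @ $12 + 260 @ $13 = $4,460
LIFO COGS: 116 @ $14 + 234 @ $16 = $5,368
Difference = |$4,460 − $5,368| = $908

$908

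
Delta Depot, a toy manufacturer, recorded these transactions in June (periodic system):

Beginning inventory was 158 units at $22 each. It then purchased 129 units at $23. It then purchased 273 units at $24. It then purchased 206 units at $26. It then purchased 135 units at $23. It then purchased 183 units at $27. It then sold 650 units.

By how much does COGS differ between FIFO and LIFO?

$1,091

FIFO COGS: 158 @ $22 + 129 @ $23 + 273 @ $24 + 90 @ $26 = $15,335
LIFO COGS: 183 @ $27 + 135 @ $23 + 206 @ $26 + 126 @ $24 = $16,426
Difference = |$15,335 − $16,426| = $1,091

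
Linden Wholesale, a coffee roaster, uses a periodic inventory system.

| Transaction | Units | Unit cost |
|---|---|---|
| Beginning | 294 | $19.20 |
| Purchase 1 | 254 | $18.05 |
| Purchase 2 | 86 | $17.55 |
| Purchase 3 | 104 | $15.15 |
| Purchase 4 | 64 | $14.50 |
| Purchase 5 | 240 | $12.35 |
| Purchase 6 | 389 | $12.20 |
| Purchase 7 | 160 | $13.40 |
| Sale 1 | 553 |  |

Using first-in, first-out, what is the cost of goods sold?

Sale 1 (553) [FIFO — oldest first]: 294 @ $19.20 + 254 @ $18.05 + 5 @ $17.55 = $10,317.25
Ending inventory: 81 @ $17.55 + 104 @ $15.15 + 64 @ $14.50 + 240 @ $12.35 + 389 @ $12.20 + 160 @ $13.40 = $13,778.95

COGS = $10,317.25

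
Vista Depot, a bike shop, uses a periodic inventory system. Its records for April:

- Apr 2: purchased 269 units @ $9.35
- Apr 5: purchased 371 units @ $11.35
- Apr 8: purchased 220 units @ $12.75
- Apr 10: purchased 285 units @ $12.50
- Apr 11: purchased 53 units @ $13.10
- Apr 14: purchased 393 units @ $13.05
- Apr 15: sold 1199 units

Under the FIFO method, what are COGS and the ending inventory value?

COGS = $13,800.85; ending inventory = $5,115.60

Apr 15, 1199 sold [FIFO — oldest first]: 269 @ $9.35 + 371 @ $11.35 + 220 @ $12.75 + 285 @ $12.50 + 53 @ $13.10 + 1 @ $13.05 = $13,800.85
Ending inventory: 392 @ $13.05 = $5,115.60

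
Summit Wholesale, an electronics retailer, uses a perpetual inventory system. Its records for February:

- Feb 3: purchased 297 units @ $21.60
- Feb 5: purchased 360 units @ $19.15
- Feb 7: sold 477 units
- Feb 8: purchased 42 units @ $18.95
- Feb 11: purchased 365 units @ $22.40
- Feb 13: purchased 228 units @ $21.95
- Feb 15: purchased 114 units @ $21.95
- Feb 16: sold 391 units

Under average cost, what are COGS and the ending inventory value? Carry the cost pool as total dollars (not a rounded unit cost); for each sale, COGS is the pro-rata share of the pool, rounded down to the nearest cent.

COGS = $18,133.17; ending inventory = $11,654.83

After Feb 3: 297 on hand, pool $6,415.20 (≈ $21.6000 each)
After Feb 5: 657 on hand, pool $13,309.20 (≈ $20.2575 each)
Feb 7, sell 477: 477/657 × $13,309.20 → $9,662.84
After Feb 8: 222 on hand, pool $4,442.26 (≈ $20.0102 each)
After Feb 11: 587 on hand, pool $12,618.26 (≈ $21.4962 each)
After Feb 13: 815 on hand, pool $17,622.86 (≈ $21.6231 each)
After Feb 15: 929 on hand, pool $20,125.16 (≈ $21.6633 each)
Feb 16, sell 391: 391/929 × $20,125.16 → $8,470.33
Total COGS = $9,662.84 + $8,470.33 = $18,133.17
Ending inventory (cost pool remaining) = $11,654.83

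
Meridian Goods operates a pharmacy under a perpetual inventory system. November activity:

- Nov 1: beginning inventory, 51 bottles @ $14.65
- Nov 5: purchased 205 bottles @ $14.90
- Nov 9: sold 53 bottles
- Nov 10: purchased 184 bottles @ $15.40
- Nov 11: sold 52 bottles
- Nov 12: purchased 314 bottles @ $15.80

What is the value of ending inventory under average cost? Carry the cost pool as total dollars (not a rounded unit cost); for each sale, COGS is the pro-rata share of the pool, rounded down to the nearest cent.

After Nov 1: 51 on hand, pool $747.15 (≈ $14.6500 each)
After Nov 5: 256 on hand, pool $3,801.65 (≈ $14.8502 each)
Nov 9, sell 53: 53/256 × $3,801.65 → $787.06
After Nov 10: 387 on hand, pool $5,848.19 (≈ $15.1116 each)
Nov 11, sell 52: 52/387 × $5,848.19 → $785.80
After Nov 12: 649 on hand, pool $10,023.59 (≈ $15.4447 each)
Total COGS = $787.06 + $785.80 = $1,572.86
Ending inventory (cost pool remaining) = $10,023.59

Ending inventory = $10,023.59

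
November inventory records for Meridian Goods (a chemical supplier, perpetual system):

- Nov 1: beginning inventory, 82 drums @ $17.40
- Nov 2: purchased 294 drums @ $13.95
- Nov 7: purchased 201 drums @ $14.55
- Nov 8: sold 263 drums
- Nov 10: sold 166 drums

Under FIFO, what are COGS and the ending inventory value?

COGS = $6,299.25; ending inventory = $2,153.40

Nov 8, 263 sold [FIFO — oldest first]: 82 @ $17.40 + 181 @ $13.95 = $3,951.75
Nov 10, 166 sold [FIFO — oldest first]: 113 @ $13.95 + 53 @ $14.55 = $2,347.50
Total COGS = $3,951.75 + $2,347.50 = $6,299.25
Ending inventory: 148 @ $14.55 = $2,153.40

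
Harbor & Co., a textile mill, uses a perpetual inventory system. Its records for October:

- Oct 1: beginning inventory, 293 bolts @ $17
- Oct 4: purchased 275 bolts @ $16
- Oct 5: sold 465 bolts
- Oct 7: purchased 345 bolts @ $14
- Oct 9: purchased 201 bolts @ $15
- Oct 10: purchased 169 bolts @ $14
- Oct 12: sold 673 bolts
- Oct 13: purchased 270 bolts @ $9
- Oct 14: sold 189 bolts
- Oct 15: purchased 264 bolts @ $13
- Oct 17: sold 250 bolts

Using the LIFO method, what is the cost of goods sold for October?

COGS = $22,204

Oct 5, 465 sold [LIFO — newest first]: 275 @ $16 + 190 @ $17 = $7,630
Oct 12, 673 sold [LIFO — newest first]: 169 @ $14 + 201 @ $15 + 303 @ $14 = $9,623
Oct 14, 189 sold [LIFO — newest first]: 189 @ $9 = $1,701
Oct 17, 250 sold [LIFO — newest first]: 250 @ $13 = $3,250
Total COGS = $7,630 + $9,623 + $1,701 + $3,250 = $22,204
Ending inventory: 103 @ $17 + 42 @ $14 + 81 @ $9 + 14 @ $13 = $3,250
Check: goods available $25,454 = COGS $22,204 + ending $3,250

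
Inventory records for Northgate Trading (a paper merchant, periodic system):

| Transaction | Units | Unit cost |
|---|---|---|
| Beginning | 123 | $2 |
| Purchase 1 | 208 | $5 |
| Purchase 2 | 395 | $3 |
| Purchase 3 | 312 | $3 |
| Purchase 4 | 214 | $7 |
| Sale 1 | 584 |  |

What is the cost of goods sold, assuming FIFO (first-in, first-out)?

COGS = $2,045

Sale 1 (584) [FIFO — oldest first]: 123 @ $2 + 208 @ $5 + 253 @ $3 = $2,045
Ending inventory: 142 @ $3 + 312 @ $3 + 214 @ $7 = $2,860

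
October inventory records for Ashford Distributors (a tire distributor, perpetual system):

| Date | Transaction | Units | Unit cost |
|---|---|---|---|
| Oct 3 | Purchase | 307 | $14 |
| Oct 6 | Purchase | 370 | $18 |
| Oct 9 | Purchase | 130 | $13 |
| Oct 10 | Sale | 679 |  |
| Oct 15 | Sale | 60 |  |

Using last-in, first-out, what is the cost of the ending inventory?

Oct 10, 679 sold [LIFO — newest first]: 130 @ $13 + 370 @ $18 + 179 @ $14 = $10,856
Oct 15, 60 sold [LIFO — newest first]: 60 @ $14 = $840
Total COGS = $10,856 + $840 = $11,696
Ending inventory: 68 @ $14 = $952

Ending inventory = $952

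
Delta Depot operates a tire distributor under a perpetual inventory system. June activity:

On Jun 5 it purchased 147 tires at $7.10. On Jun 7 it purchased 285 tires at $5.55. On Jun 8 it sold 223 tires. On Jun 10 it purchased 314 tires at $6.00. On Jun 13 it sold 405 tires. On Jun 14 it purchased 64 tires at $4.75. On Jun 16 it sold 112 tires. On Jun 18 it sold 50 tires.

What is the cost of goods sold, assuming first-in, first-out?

Jun 8, 223 sold [FIFO — oldest first]: 147 @ $7.10 + 76 @ $5.55 = $1,465.50
Jun 13, 405 sold [FIFO — oldest first]: 209 @ $5.55 + 196 @ $6.00 = $2,335.95
Jun 16, 112 sold [FIFO — oldest first]: 112 @ $6.00 = $672.00
Jun 18, 50 sold [FIFO — oldest first]: 6 @ $6.00 + 44 @ $4.75 = $245.00
Total COGS = $1,465.50 + $2,335.95 + $672.00 + $245.00 = $4,718.45
Ending inventory: 20 @ $4.75 = $95.00
Check: goods available $4,813.45 = COGS $4,718.45 + ending $95.00

COGS = $4,718.45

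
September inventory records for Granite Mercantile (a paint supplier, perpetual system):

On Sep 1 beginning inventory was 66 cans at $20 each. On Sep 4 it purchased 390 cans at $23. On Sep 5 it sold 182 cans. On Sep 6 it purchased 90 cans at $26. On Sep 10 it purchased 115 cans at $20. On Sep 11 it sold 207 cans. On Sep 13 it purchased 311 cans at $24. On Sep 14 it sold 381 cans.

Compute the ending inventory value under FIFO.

Sep 5, 182 sold [FIFO — oldest first]: 66 @ $20 + 116 @ $23 = $3,988
Sep 11, 207 sold [FIFO — oldest first]: 207 @ $23 = $4,761
Sep 14, 381 sold [FIFO — oldest first]: 67 @ $23 + 90 @ $26 + 115 @ $20 + 109 @ $24 = $8,797
Total COGS = $3,988 + $4,761 + $8,797 = $17,546
Ending inventory: 202 @ $24 = $4,848
Check: goods available $22,394 = COGS $17,546 + ending $4,848

Ending inventory = $4,848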